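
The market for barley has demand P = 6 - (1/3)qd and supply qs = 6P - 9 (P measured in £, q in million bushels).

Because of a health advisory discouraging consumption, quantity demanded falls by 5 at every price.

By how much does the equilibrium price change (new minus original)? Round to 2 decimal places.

-0.56

Before the shock: 18 - 3P = 6P - 9 ⇒ 27 = 9P ⇒ P = 3, q = 9.
After the shift, demand is qd = 13 - 3P and supply is qs = 6P - 9.
Setting them equal: 13 - 3P = 6P - 9 → 22 = 9P, so P = 22/9 ≈ 2.4444 and q = 17/3 ≈ 5.6667.
ΔP = 2.4444 − 3 = -0.56.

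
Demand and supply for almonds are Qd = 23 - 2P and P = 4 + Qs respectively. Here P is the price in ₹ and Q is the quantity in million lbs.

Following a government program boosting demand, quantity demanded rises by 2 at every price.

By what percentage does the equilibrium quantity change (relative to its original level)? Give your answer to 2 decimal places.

+13.33

Before the shock: 23 - 2P = P - 4 ⇒ 27 = 3P ⇒ P = 9, Q = 5.
The new curves are Qd = 25 - 2P (demand) and Qs = P - 4 (supply).
Clearing the new market: 25 - 2P = P - 4, so P = 29/3 ≈ 9.6667 and Q = 17/3 ≈ 5.6667.
%ΔQ = (5.6667 − 5) / 5 × 100 = +13.33%.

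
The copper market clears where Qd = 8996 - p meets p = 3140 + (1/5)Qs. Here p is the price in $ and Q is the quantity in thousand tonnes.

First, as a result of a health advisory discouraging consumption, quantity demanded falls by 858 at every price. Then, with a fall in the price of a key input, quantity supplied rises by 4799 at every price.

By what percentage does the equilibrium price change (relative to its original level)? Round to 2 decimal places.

Before the shock: 8996 - p = 5p - 15700 ⇒ 24696 = 6p ⇒ p = 4116, Q = 4880.
The shock moves the curves to Qd = 8138 - p and Qs = 5p - 10901.
Clearing the new market: 8138 - p = 5p - 10901, so p = 19039/6 ≈ 3173.1667 and Q = 29789/6 ≈ 4964.8333.
%Δp = (3173.1667 − 4116) / 4116 × 100 = -22.91%.

-22.91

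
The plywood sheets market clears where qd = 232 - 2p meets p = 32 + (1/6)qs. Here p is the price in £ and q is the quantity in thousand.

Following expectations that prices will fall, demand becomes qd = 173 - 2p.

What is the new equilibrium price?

45.625

Before the shock: 232 - 2p = 6p - 192 ⇒ 424 = 8p ⇒ p = 53, q = 126.
The new curves are qd = 173 - 2p (demand) and qs = 6p - 192 (supply).
Setting them equal: 173 - 2p = 6p - 192 → 365 = 8p, so p = 45.625 and q = 81.75.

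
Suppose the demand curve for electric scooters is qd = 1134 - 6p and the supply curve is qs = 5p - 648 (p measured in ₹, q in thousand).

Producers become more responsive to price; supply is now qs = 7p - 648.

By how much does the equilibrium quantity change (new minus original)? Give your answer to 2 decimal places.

+149.54

Initially, 1134 - 6p = 5p - 648, so 1782 = 11p and p = 162, q = 162.
With the change applied: demand qd = 1134 - 6p, supply qs = 7p - 648.
Setting them equal: 1134 - 6p = 7p - 648 → 1782 = 13p, so p = 1782/13 ≈ 137.0769 and q = 4050/13 ≈ 311.5385.
Δq = 311.5385 − 162 = +149.54.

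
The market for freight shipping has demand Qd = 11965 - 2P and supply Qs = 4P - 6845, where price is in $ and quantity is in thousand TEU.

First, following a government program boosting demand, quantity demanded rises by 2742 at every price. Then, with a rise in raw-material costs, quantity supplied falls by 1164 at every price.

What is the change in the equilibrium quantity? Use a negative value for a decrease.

+1440

Before the shock: 11965 - 2P = 4P - 6845 ⇒ 18810 = 6P ⇒ P = 3135, Q = 5695.
After the shift, demand is Qd = 14707 - 2P and supply is Qs = 4P - 8009.
New equilibrium: 14707 - 2P = 4P - 8009 ⇒ 22716 = 6P ⇒ P = 3786, Q = 7135.
ΔQ = 7135 − 5695 = +1440.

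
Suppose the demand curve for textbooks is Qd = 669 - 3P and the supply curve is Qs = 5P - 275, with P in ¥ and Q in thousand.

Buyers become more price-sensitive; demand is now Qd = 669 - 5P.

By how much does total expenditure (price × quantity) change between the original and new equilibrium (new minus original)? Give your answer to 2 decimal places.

-18573.20

Before the shock: 669 - 3P = 5P - 275 ⇒ 944 = 8P ⇒ P = 118, Q = 315.
After the shift, demand is Qd = 669 - 5P and supply is Qs = 5P - 275.
Equate the new curves: 669 - 5P = 5P - 275, giving 944 = 10P, P = 94.4, Q = 197.
Expenditure moves from 118×315 = 37170 to 94.4×197 = 18596.8; change = -18573.20.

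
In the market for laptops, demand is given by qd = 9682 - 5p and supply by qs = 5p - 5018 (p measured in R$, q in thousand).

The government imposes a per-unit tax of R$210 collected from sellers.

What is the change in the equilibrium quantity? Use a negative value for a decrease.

-525

Solve the original market: 9682 - 5p = 5p - 5018, hence p = 1470 and q = 2332.
Since sellers keep the price net of the tax, the effective supply curve becomes qs = 5p - 6068.
Setting them equal: 9682 - 5p = 5p - 6068 → 15750 = 10p, so p = 1575 and q = 1807.
Δq = 1807 − 2332 = -525.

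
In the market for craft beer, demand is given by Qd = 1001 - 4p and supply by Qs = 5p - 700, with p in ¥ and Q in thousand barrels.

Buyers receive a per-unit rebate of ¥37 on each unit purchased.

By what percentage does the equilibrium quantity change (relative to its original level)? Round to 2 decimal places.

Solve the original market: 1001 - 4p = 5p - 700, hence p = 189 and Q = 245.
Since buyers' out-of-pocket price is the market price minus the rebate, the effective demand curve becomes Qd = 1149 - 4p.
New equilibrium: 1149 - 4p = 5p - 700 ⇒ 1849 = 9p ⇒ p = 1849/9 ≈ 205.4444, Q = 2945/9 ≈ 327.2222.
%ΔQ = (327.2222 − 245) / 245 × 100 = +33.56%.

+33.56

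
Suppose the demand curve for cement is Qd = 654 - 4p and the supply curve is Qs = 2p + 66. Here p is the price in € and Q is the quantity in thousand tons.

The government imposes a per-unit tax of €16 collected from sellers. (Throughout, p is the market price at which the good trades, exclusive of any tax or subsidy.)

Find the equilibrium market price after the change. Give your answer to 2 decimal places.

103.33

Original equilibrium: 654 - 4p = 2p + 66 gives 588 = 6p, so p = 98 and Q = 262.
Since sellers keep the price net of the tax, the effective supply curve becomes Qs = 2p + 34.
Clearing the new market: 654 - 4p = 2p + 34, so p = 310/3 ≈ 103.3333 and Q = 722/3 ≈ 240.6667.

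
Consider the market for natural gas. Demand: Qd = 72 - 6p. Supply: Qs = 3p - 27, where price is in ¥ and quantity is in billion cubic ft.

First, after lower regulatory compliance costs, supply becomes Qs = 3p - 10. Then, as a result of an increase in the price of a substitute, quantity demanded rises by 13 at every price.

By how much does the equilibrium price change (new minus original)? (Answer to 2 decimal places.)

-0.44

Original equilibrium: 72 - 6p = 3p - 27 gives 99 = 9p, so p = 11 and Q = 6.
With the change applied: demand Qd = 85 - 6p, supply Qs = 3p - 10.
New equilibrium: 85 - 6p = 3p - 10 ⇒ 95 = 9p ⇒ p = 95/9 ≈ 10.5556, Q = 65/3 ≈ 21.6667.
Δp = 10.5556 − 11 = -0.44.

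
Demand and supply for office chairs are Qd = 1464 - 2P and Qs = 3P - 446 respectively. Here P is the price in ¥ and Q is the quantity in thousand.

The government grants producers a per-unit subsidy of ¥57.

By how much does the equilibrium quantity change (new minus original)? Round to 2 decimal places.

+68.40

Original equilibrium: 1464 - 2P = 3P - 446 gives 1910 = 5P, so P = 382 and Q = 700.
Since sellers receive the price plus the subsidy, the effective supply curve becomes Qs = 3P - 275.
Clearing the new market: 1464 - 2P = 3P - 275, so P = 347.8 and Q = 768.4.
ΔQ = 768.4 − 700 = +68.40.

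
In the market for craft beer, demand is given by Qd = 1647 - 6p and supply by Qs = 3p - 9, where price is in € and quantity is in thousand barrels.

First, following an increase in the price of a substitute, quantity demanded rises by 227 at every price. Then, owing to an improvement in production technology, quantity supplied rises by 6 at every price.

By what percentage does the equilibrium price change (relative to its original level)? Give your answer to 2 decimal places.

+13.35

Solve the original market: 1647 - 6p = 3p - 9, hence p = 184 and Q = 543.
The new curves are Qd = 1874 - 6p (demand) and Qs = 3p - 3 (supply).
Setting them equal: 1874 - 6p = 3p - 3 → 1877 = 9p, so p = 1877/9 ≈ 208.5556 and Q = 1868/3 ≈ 622.6667.
%Δp = (208.5556 − 184) / 184 × 100 = +13.35%.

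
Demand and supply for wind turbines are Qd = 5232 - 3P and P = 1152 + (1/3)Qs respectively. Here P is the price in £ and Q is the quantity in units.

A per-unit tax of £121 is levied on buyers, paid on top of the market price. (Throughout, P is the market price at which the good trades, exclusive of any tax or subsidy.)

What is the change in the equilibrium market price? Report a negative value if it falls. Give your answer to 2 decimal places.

-60.50

Solve the original market: 5232 - 3P = 3P - 3456, hence P = 1448 and Q = 888.
Since buyers pay the price plus the tax, the effective demand curve becomes Qd = 4869 - 3P.
Clearing the new market: 4869 - 3P = 3P - 3456, so P = 1387.5 and Q = 706.5.
ΔP = 1387.5 − 1448 = -60.50.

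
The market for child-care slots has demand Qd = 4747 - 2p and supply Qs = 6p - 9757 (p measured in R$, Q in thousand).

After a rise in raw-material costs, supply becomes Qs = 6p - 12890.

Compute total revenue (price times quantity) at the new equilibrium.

Before the shock: 4747 - 2p = 6p - 9757 ⇒ 14504 = 8p ⇒ p = 1813, Q = 1121.
The new curves are Qd = 4747 - 2p (demand) and Qs = 6p - 12890 (supply).
Equate the new curves: 4747 - 2p = 6p - 12890, giving 17637 = 8p, p = 2204.625, Q = 337.75.
New expenditure = 2204.625 × 337.75 = 744612.09375.

744612.09375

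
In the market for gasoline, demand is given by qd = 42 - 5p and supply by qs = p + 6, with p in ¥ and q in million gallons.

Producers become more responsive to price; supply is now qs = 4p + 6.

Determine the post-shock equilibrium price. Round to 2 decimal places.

Original equilibrium: 42 - 5p = p + 6 gives 36 = 6p, so p = 6 and q = 12.
With the change applied: demand qd = 42 - 5p, supply qs = 4p + 6.
Setting them equal: 42 - 5p = 4p + 6 → 36 = 9p, so p = 4 and q = 22.

4.00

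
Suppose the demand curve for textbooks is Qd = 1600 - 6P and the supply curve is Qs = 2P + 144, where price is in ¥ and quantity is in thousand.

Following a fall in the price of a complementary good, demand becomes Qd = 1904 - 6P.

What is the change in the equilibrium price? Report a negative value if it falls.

Before the shock: 1600 - 6P = 2P + 144 ⇒ 1456 = 8P ⇒ P = 182, Q = 508.
The new curves are Qd = 1904 - 6P (demand) and Qs = 2P + 144 (supply).
Clearing the new market: 1904 - 6P = 2P + 144, so P = 220 and Q = 584.
ΔP = 220 − 182 = +38.

+38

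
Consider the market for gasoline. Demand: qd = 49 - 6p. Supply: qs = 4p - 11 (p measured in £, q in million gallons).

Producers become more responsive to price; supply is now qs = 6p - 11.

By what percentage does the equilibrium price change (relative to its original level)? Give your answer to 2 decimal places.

Initially, 49 - 6p = 4p - 11, so 60 = 10p and p = 6, q = 13.
The shock moves the curves to qd = 49 - 6p and qs = 6p - 11.
Equate the new curves: 49 - 6p = 6p - 11, giving 60 = 12p, p = 5, q = 19.
%Δp = (5 − 6) / 6 × 100 = -16.67%.

-16.67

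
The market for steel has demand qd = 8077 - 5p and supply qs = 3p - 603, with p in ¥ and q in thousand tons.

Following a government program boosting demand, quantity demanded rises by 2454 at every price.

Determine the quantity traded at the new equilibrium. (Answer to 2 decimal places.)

Original equilibrium: 8077 - 5p = 3p - 603 gives 8680 = 8p, so p = 1085 and q = 2652.
The shock moves the curves to qd = 10531 - 5p and qs = 3p - 603.
Clearing the new market: 10531 - 5p = 3p - 603, so p = 1391.75 and q = 3572.25.

3572.25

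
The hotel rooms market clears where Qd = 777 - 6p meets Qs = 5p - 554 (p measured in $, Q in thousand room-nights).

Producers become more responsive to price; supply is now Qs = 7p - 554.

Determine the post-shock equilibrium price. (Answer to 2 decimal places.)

102.38

Before the shock: 777 - 6p = 5p - 554 ⇒ 1331 = 11p ⇒ p = 121, Q = 51.
The shock moves the curves to Qd = 777 - 6p and Qs = 7p - 554.
Clearing the new market: 777 - 6p = 7p - 554, so p = 1331/13 ≈ 102.3846 and Q = 2115/13 ≈ 162.6923.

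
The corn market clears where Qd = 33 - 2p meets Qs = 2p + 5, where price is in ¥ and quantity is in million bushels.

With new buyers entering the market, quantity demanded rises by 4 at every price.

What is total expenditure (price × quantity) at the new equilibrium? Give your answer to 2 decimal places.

Initially, 33 - 2p = 2p + 5, so 28 = 4p and p = 7, Q = 19.
With the change applied: demand Qd = 37 - 2p, supply Qs = 2p + 5.
Equate the new curves: 37 - 2p = 2p + 5, giving 32 = 4p, p = 8, Q = 21.
New expenditure = 8 × 21 = 168.00.

168.00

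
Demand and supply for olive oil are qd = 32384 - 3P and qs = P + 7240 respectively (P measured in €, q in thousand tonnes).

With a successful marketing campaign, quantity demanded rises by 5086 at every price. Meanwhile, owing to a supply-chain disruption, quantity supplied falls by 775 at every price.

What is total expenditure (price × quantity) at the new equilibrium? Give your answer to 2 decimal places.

Initially, 32384 - 3P = P + 7240, so 25144 = 4P and P = 6286, q = 13526.
The new curves are qd = 37470 - 3P (demand) and qs = P + 6465 (supply).
Equate the new curves: 37470 - 3P = P + 6465, giving 31005 = 4P, P = 7751.25, q = 14216.25.
New expenditure = 7751.25 × 14216.25 = 110193707.81.

110193707.81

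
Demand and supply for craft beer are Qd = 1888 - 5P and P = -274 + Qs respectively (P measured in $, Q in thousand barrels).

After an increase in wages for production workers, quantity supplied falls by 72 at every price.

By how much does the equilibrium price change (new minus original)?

Before the shock: 1888 - 5P = P + 274 ⇒ 1614 = 6P ⇒ P = 269, Q = 543.
The shock moves the curves to Qd = 1888 - 5P and Qs = P + 202.
New equilibrium: 1888 - 5P = P + 202 ⇒ 1686 = 6P ⇒ P = 281, Q = 483.
ΔP = 281 − 269 = +12.

+12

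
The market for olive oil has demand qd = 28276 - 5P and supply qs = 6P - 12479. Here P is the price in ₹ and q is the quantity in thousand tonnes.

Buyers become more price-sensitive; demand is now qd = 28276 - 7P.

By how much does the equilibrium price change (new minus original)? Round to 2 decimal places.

-570.00

Original equilibrium: 28276 - 5P = 6P - 12479 gives 40755 = 11P, so P = 3705 and q = 9751.
The shock moves the curves to qd = 28276 - 7P and qs = 6P - 12479.
Setting them equal: 28276 - 7P = 6P - 12479 → 40755 = 13P, so P = 3135 and q = 6331.
ΔP = 3135 − 3705 = -570.00.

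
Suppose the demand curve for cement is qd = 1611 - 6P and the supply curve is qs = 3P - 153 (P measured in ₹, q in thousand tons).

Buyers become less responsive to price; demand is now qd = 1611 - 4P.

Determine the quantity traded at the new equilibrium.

Before the shock: 1611 - 6P = 3P - 153 ⇒ 1764 = 9P ⇒ P = 196, q = 435.
After the shift, demand is qd = 1611 - 4P and supply is qs = 3P - 153.
Equate the new curves: 1611 - 4P = 3P - 153, giving 1764 = 7P, P = 252, q = 603.

603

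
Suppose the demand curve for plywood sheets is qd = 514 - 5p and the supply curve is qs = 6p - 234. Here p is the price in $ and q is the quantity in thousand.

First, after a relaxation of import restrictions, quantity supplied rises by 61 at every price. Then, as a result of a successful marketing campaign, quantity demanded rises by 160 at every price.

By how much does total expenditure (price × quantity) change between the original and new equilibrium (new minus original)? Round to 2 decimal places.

+10421.00

Original equilibrium: 514 - 5p = 6p - 234 gives 748 = 11p, so p = 68 and q = 174.
The shock moves the curves to qd = 674 - 5p and qs = 6p - 173.
Setting them equal: 674 - 5p = 6p - 173 → 847 = 11p, so p = 77 and q = 289.
Expenditure moves from 68×174 = 11832 to 77×289 = 22253; change = +10421.00.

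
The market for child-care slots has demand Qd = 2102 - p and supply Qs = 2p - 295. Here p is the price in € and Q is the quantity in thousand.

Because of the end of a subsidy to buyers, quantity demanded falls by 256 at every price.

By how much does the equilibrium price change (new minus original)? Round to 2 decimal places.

Initially, 2102 - p = 2p - 295, so 2397 = 3p and p = 799, Q = 1303.
After the shift, demand is Qd = 1846 - p and supply is Qs = 2p - 295.
Equate the new curves: 1846 - p = 2p - 295, giving 2141 = 3p, p = 2141/3 ≈ 713.6667, Q = 3397/3 ≈ 1132.3333.
Δp = 713.6667 − 799 = -85.33.

-85.33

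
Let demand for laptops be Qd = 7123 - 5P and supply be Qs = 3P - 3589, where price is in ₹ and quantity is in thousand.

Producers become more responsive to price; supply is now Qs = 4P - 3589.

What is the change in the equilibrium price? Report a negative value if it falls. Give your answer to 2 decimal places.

-148.78

Solve the original market: 7123 - 5P = 3P - 3589, hence P = 1339 and Q = 428.
The new curves are Qd = 7123 - 5P (demand) and Qs = 4P - 3589 (supply).
Equate the new curves: 7123 - 5P = 4P - 3589, giving 10712 = 9P, P = 10712/9 ≈ 1190.2222, Q = 10547/9 ≈ 1171.8889.
ΔP = 1190.2222 − 1339 = -148.78.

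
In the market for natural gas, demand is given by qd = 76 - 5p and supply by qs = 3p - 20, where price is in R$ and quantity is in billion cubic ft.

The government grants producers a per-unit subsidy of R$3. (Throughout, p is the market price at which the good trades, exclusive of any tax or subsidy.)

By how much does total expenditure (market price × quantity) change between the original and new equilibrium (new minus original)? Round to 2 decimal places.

+43.17

Solve the original market: 76 - 5p = 3p - 20, hence p = 12 and q = 16.
Since sellers receive the price plus the subsidy, the effective supply curve becomes qs = 3p - 11.
Setting them equal: 76 - 5p = 3p - 11 → 87 = 8p, so p = 10.875 and q = 21.625.
Expenditure moves from 12×16 = 192 to 10.875×21.625 = 235.171875; change = +43.17.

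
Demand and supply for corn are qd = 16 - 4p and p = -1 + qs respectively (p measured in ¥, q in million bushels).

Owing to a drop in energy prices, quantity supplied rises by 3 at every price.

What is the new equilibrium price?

Before the shock: 16 - 4p = p + 1 ⇒ 15 = 5p ⇒ p = 3, q = 4.
The shock moves the curves to qd = 16 - 4p and qs = p + 4.
New equilibrium: 16 - 4p = p + 4 ⇒ 12 = 5p ⇒ p = 2.4, q = 6.4.

2.4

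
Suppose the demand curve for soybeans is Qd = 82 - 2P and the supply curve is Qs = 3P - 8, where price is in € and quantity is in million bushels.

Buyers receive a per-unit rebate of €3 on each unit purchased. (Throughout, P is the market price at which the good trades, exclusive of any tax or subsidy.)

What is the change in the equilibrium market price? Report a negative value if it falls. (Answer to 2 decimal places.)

Before the shock: 82 - 2P = 3P - 8 ⇒ 90 = 5P ⇒ P = 18, Q = 46.
Since buyers' out-of-pocket price is the market price minus the rebate, the effective demand curve becomes Qd = 88 - 2P.
New equilibrium: 88 - 2P = 3P - 8 ⇒ 96 = 5P ⇒ P = 19.2, Q = 49.6.
ΔP = 19.2 − 18 = +1.20.

+1.20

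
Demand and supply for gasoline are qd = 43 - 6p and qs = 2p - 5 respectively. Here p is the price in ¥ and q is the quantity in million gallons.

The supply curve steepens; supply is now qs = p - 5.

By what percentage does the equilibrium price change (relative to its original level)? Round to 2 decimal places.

+14.29

Solve the original market: 43 - 6p = 2p - 5, hence p = 6 and q = 7.
After the shift, demand is qd = 43 - 6p and supply is qs = p - 5.
Equate the new curves: 43 - 6p = p - 5, giving 48 = 7p, p = 48/7 ≈ 6.8571, q = 13/7 ≈ 1.8571.
%Δp = (6.8571 − 6) / 6 × 100 = +14.29%.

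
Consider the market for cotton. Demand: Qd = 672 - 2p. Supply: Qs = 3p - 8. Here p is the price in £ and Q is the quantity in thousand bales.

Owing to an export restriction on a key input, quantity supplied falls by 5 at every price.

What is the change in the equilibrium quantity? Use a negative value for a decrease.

-2

Before the shock: 672 - 2p = 3p - 8 ⇒ 680 = 5p ⇒ p = 136, Q = 400.
After the shift, demand is Qd = 672 - 2p and supply is Qs = 3p - 13.
Setting them equal: 672 - 2p = 3p - 13 → 685 = 5p, so p = 137 and Q = 398.
ΔQ = 398 − 400 = -2.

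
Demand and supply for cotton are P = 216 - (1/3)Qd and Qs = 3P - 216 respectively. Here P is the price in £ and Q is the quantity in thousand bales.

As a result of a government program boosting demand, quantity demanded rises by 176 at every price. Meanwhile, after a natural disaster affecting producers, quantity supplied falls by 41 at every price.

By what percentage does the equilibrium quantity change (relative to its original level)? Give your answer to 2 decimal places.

+31.25

Original equilibrium: 648 - 3P = 3P - 216 gives 864 = 6P, so P = 144 and Q = 216.
The new curves are Qd = 824 - 3P (demand) and Qs = 3P - 257 (supply).
Setting them equal: 824 - 3P = 3P - 257 → 1081 = 6P, so P = 1081/6 ≈ 180.1667 and Q = 283.5.
%ΔQ = (283.5 − 216) / 216 × 100 = +31.25%.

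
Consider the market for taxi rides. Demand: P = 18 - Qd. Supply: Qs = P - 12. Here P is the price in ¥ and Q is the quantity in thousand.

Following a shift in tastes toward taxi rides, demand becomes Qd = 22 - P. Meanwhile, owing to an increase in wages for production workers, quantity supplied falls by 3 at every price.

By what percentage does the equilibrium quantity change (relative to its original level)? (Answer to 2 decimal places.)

+16.67

Initially, 18 - P = P - 12, so 30 = 2P and P = 15, Q = 3.
With the change applied: demand Qd = 22 - P, supply Qs = P - 15.
Setting them equal: 22 - P = P - 15 → 37 = 2P, so P = 18.5 and Q = 3.5.
%ΔQ = (3.5 − 3) / 3 × 100 = +16.67%.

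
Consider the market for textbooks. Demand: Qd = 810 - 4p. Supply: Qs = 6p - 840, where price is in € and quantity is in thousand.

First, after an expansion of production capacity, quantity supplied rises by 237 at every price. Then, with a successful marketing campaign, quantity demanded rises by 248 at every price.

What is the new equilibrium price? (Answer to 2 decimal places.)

166.10

Solve the original market: 810 - 4p = 6p - 840, hence p = 165 and Q = 150.
With the change applied: demand Qd = 1058 - 4p, supply Qs = 6p - 603.
Clearing the new market: 1058 - 4p = 6p - 603, so p = 166.1 and Q = 393.6.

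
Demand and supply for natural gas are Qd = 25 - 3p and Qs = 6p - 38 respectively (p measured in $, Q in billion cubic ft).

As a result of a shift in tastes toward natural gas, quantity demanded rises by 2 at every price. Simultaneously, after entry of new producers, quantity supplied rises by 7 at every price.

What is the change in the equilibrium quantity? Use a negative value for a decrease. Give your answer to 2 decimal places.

Solve the original market: 25 - 3p = 6p - 38, hence p = 7 and Q = 4.
After the shift, demand is Qd = 27 - 3p and supply is Qs = 6p - 31.
Setting them equal: 27 - 3p = 6p - 31 → 58 = 9p, so p = 58/9 ≈ 6.4444 and Q = 23/3 ≈ 7.6667.
ΔQ = 7.6667 − 4 = +3.67.

+3.67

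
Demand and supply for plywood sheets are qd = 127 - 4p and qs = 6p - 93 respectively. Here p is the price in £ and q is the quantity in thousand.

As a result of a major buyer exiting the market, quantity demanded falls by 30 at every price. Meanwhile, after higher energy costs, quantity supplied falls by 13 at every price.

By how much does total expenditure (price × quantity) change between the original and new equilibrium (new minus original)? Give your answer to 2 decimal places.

Original equilibrium: 127 - 4p = 6p - 93 gives 220 = 10p, so p = 22 and q = 39.
After the shift, demand is qd = 97 - 4p and supply is qs = 6p - 106.
Clearing the new market: 97 - 4p = 6p - 106, so p = 20.3 and q = 15.8.
Expenditure moves from 22×39 = 858 to 20.3×15.8 = 320.74; change = -537.26.

-537.26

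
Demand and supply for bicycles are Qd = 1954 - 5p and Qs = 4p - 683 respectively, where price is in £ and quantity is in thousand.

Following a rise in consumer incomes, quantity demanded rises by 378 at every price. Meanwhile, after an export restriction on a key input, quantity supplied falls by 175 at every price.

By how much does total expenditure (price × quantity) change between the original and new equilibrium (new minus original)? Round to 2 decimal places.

Solve the original market: 1954 - 5p = 4p - 683, hence p = 293 and Q = 489.
The new curves are Qd = 2332 - 5p (demand) and Qs = 4p - 858 (supply).
Equate the new curves: 2332 - 5p = 4p - 858, giving 3190 = 9p, p = 3190/9 ≈ 354.4444, Q = 5038/9 ≈ 559.7778.
Expenditure moves from 293×489 = 143277 to 354.4444×559.7778 = 198410.1235; change = +55133.12.

+55133.12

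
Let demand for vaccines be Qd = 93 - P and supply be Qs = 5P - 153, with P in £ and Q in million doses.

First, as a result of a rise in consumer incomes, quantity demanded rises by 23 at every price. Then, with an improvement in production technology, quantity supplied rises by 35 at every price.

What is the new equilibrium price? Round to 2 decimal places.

Original equilibrium: 93 - P = 5P - 153 gives 246 = 6P, so P = 41 and Q = 52.
The shock moves the curves to Qd = 116 - P and Qs = 5P - 118.
Equate the new curves: 116 - P = 5P - 118, giving 234 = 6P, P = 39, Q = 77.

39.00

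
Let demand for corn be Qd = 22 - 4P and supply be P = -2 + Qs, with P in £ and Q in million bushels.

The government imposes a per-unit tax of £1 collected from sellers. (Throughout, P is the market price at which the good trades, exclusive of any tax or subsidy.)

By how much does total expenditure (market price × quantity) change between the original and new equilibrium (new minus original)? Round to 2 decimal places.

Original equilibrium: 22 - 4P = P + 2 gives 20 = 5P, so P = 4 and Q = 6.
Since sellers keep the price net of the tax, the effective supply curve becomes Qs = P + 1.
Clearing the new market: 22 - 4P = P + 1, so P = 4.2 and Q = 5.2.
Expenditure moves from 4×6 = 24 to 4.2×5.2 = 21.84; change = -2.16.

-2.16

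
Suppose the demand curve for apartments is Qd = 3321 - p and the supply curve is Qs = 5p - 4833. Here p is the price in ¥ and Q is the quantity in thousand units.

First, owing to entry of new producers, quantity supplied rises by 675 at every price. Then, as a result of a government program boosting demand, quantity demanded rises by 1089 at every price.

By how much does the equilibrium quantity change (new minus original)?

+1020

Solve the original market: 3321 - p = 5p - 4833, hence p = 1359 and Q = 1962.
The shock moves the curves to Qd = 4410 - p and Qs = 5p - 4158.
Clearing the new market: 4410 - p = 5p - 4158, so p = 1428 and Q = 2982.
ΔQ = 2982 − 1962 = +1020.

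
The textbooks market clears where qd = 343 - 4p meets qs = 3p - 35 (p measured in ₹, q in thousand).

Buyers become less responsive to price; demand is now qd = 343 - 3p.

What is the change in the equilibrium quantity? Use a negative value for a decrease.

+27

Before the shock: 343 - 4p = 3p - 35 ⇒ 378 = 7p ⇒ p = 54, q = 127.
After the shift, demand is qd = 343 - 3p and supply is qs = 3p - 35.
Equate the new curves: 343 - 3p = 3p - 35, giving 378 = 6p, p = 63, q = 154.
Δq = 154 − 127 = +27.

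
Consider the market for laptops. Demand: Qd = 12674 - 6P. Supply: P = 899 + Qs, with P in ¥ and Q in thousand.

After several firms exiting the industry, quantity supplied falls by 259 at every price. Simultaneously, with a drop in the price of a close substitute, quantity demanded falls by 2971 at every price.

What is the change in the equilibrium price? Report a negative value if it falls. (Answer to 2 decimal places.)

-387.43

Before the shock: 12674 - 6P = P - 899 ⇒ 13573 = 7P ⇒ P = 1939, Q = 1040.
After the shift, demand is Qd = 9703 - 6P and supply is Qs = P - 1158.
Clearing the new market: 9703 - 6P = P - 1158, so P = 10861/7 ≈ 1551.5714 and Q = 2755/7 ≈ 393.5714.
ΔP = 1551.5714 − 1939 = -387.43.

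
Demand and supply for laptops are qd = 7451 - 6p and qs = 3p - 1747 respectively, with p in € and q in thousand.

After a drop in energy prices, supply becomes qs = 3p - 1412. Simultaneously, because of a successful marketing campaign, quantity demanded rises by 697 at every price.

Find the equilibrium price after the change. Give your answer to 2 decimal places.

Before the shock: 7451 - 6p = 3p - 1747 ⇒ 9198 = 9p ⇒ p = 1022, q = 1319.
The new curves are qd = 8148 - 6p (demand) and qs = 3p - 1412 (supply).
New equilibrium: 8148 - 6p = 3p - 1412 ⇒ 9560 = 9p ⇒ p = 9560/9 ≈ 1062.2222, q = 5324/3 ≈ 1774.6667.

1062.22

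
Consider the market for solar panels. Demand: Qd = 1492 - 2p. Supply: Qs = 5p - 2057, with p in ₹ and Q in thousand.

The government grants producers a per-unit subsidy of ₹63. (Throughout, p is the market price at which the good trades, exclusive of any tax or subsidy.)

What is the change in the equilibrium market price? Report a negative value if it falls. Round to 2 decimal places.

Solve the original market: 1492 - 2p = 5p - 2057, hence p = 507 and Q = 478.
Since sellers receive the price plus the subsidy, the effective supply curve becomes Qs = 5p - 1742.
Equate the new curves: 1492 - 2p = 5p - 1742, giving 3234 = 7p, p = 462, Q = 568.
Δp = 462 − 507 = -45.00.

-45.00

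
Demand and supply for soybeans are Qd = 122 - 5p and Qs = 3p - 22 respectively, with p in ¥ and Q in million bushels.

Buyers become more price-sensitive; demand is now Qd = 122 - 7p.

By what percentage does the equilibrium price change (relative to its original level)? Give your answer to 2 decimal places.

-20.00

Initially, 122 - 5p = 3p - 22, so 144 = 8p and p = 18, Q = 32.
After the shift, demand is Qd = 122 - 7p and supply is Qs = 3p - 22.
Clearing the new market: 122 - 7p = 3p - 22, so p = 14.4 and Q = 21.2.
%Δp = (14.4 − 18) / 18 × 100 = -20.00%.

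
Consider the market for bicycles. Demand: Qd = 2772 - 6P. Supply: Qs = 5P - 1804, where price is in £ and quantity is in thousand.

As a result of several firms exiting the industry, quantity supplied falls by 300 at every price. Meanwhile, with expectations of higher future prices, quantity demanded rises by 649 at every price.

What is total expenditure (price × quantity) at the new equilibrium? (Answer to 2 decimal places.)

Initially, 2772 - 6P = 5P - 1804, so 4576 = 11P and P = 416, Q = 276.
With the change applied: demand Qd = 3421 - 6P, supply Qs = 5P - 2104.
New equilibrium: 3421 - 6P = 5P - 2104 ⇒ 5525 = 11P ⇒ P = 5525/11 ≈ 502.2727, Q = 4481/11 ≈ 407.3636.
New expenditure = 502.2727 × 407.3636 = 204607.64.

204607.64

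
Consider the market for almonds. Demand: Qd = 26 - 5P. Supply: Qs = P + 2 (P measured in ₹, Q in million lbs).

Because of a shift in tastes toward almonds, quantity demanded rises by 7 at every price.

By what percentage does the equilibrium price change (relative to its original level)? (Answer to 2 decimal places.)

Before the shock: 26 - 5P = P + 2 ⇒ 24 = 6P ⇒ P = 4, Q = 6.
The new curves are Qd = 33 - 5P (demand) and Qs = P + 2 (supply).
Setting them equal: 33 - 5P = P + 2 → 31 = 6P, so P = 31/6 ≈ 5.1667 and Q = 43/6 ≈ 7.1667.
%ΔP = (5.1667 − 4) / 4 × 100 = +29.17%.

+29.17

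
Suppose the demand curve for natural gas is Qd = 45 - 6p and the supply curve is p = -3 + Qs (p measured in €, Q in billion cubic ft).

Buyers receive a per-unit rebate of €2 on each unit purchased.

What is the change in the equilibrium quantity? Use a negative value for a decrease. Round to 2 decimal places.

Original equilibrium: 45 - 6p = p + 3 gives 42 = 7p, so p = 6 and Q = 9.
Since buyers' out-of-pocket price is the market price minus the rebate, the effective demand curve becomes Qd = 57 - 6p.
New equilibrium: 57 - 6p = p + 3 ⇒ 54 = 7p ⇒ p = 54/7 ≈ 7.7143, Q = 75/7 ≈ 10.7143.
ΔQ = 10.7143 − 9 = +1.71.

+1.71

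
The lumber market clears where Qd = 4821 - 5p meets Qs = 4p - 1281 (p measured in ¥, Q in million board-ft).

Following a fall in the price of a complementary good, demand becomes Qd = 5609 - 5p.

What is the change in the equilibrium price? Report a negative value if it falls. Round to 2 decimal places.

+87.56

Original equilibrium: 4821 - 5p = 4p - 1281 gives 6102 = 9p, so p = 678 and Q = 1431.
The new curves are Qd = 5609 - 5p (demand) and Qs = 4p - 1281 (supply).
Equate the new curves: 5609 - 5p = 4p - 1281, giving 6890 = 9p, p = 6890/9 ≈ 765.5556, Q = 16031/9 ≈ 1781.2222.
Δp = 765.5556 − 678 = +87.56.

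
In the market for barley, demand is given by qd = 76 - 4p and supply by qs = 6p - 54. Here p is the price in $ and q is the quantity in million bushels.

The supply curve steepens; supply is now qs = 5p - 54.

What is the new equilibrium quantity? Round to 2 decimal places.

18.22

Solve the original market: 76 - 4p = 6p - 54, hence p = 13 and q = 24.
After the shift, demand is qd = 76 - 4p and supply is qs = 5p - 54.
Equate the new curves: 76 - 4p = 5p - 54, giving 130 = 9p, p = 130/9 ≈ 14.4444, q = 164/9 ≈ 18.2222.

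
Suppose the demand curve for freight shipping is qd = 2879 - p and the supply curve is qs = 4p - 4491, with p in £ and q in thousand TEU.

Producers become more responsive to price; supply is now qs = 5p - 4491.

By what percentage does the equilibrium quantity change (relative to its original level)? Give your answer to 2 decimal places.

Solve the original market: 2879 - p = 4p - 4491, hence p = 1474 and q = 1405.
After the shift, demand is qd = 2879 - p and supply is qs = 5p - 4491.
Equate the new curves: 2879 - p = 5p - 4491, giving 7370 = 6p, p = 3685/3 ≈ 1228.3333, q = 4952/3 ≈ 1650.6667.
%Δq = (1650.6667 − 1405) / 1405 × 100 = +17.49%.

+17.49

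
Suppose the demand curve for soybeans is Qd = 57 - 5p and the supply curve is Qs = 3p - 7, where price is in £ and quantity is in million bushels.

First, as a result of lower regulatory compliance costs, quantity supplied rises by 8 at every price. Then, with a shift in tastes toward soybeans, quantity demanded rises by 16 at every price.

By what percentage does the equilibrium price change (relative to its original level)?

Original equilibrium: 57 - 5p = 3p - 7 gives 64 = 8p, so p = 8 and Q = 17.
The shock moves the curves to Qd = 73 - 5p and Qs = 3p + 1.
New equilibrium: 73 - 5p = 3p + 1 ⇒ 72 = 8p ⇒ p = 9, Q = 28.
%Δp = (9 − 8) / 8 × 100 = +12.5%.

+12.5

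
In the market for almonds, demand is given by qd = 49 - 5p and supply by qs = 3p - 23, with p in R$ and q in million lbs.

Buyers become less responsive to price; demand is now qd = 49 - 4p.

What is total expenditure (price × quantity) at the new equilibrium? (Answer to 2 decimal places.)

80.82

Before the shock: 49 - 5p = 3p - 23 ⇒ 72 = 8p ⇒ p = 9, q = 4.
With the change applied: demand qd = 49 - 4p, supply qs = 3p - 23.
Clearing the new market: 49 - 4p = 3p - 23, so p = 72/7 ≈ 10.2857 and q = 55/7 ≈ 7.8571.
New expenditure = 10.2857 × 7.8571 = 80.82.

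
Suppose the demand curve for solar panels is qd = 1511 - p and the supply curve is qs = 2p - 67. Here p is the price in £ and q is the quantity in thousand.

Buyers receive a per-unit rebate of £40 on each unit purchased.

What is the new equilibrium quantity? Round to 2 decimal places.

1011.67

Solve the original market: 1511 - p = 2p - 67, hence p = 526 and q = 985.
Since buyers' out-of-pocket price is the market price minus the rebate, the effective demand curve becomes qd = 1551 - p.
Equate the new curves: 1551 - p = 2p - 67, giving 1618 = 3p, p = 1618/3 ≈ 539.3333, q = 3035/3 ≈ 1011.6667.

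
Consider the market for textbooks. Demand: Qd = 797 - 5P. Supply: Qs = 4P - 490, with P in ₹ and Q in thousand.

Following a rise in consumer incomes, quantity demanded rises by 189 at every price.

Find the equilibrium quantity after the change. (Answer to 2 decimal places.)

166.00

Before the shock: 797 - 5P = 4P - 490 ⇒ 1287 = 9P ⇒ P = 143, Q = 82.
After the shift, demand is Qd = 986 - 5P and supply is Qs = 4P - 490.
Equate the new curves: 986 - 5P = 4P - 490, giving 1476 = 9P, P = 164, Q = 166.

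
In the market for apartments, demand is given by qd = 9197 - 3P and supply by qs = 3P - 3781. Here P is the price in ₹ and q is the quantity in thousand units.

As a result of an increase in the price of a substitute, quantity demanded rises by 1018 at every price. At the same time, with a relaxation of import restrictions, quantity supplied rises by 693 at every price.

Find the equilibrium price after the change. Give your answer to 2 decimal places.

Solve the original market: 9197 - 3P = 3P - 3781, hence P = 2163 and q = 2708.
With the change applied: demand qd = 10215 - 3P, supply qs = 3P - 3088.
Equate the new curves: 10215 - 3P = 3P - 3088, giving 13303 = 6P, P = 13303/6 ≈ 2217.1667, q = 3563.5.

2217.17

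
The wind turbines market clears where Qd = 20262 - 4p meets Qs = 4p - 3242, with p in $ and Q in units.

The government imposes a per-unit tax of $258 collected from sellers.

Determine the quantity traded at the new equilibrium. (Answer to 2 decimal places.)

7994.00

Before the shock: 20262 - 4p = 4p - 3242 ⇒ 23504 = 8p ⇒ p = 2938, Q = 8510.
Since sellers keep the price net of the tax, the effective supply curve becomes Qs = 4p - 4274.
Equate the new curves: 20262 - 4p = 4p - 4274, giving 24536 = 8p, p = 3067, Q = 7994.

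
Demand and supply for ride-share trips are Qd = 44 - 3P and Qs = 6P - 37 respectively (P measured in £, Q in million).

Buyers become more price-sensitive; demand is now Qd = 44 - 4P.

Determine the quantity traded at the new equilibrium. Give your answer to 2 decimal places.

Original equilibrium: 44 - 3P = 6P - 37 gives 81 = 9P, so P = 9 and Q = 17.
With the change applied: demand Qd = 44 - 4P, supply Qs = 6P - 37.
Equate the new curves: 44 - 4P = 6P - 37, giving 81 = 10P, P = 8.1, Q = 11.6.

11.60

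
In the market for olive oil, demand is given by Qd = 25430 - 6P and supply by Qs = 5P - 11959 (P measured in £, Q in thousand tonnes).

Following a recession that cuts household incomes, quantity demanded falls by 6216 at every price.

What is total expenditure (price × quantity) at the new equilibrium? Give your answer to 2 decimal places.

6264484.86

Original equilibrium: 25430 - 6P = 5P - 11959 gives 37389 = 11P, so P = 3399 and Q = 5036.
After the shift, demand is Qd = 19214 - 6P and supply is Qs = 5P - 11959.
New equilibrium: 19214 - 6P = 5P - 11959 ⇒ 31173 = 11P ⇒ P = 31173/11 ≈ 2833.9091, Q = 24316/11 ≈ 2210.5455.
New expenditure = 2833.9091 × 2210.5455 = 6264484.86.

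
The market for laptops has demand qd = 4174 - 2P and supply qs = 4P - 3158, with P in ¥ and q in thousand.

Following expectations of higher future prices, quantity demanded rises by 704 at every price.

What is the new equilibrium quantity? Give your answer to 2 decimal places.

Initially, 4174 - 2P = 4P - 3158, so 7332 = 6P and P = 1222, q = 1730.
With the change applied: demand qd = 4878 - 2P, supply qs = 4P - 3158.
New equilibrium: 4878 - 2P = 4P - 3158 ⇒ 8036 = 6P ⇒ P = 4018/3 ≈ 1339.3333, q = 6598/3 ≈ 2199.3333.

2199.33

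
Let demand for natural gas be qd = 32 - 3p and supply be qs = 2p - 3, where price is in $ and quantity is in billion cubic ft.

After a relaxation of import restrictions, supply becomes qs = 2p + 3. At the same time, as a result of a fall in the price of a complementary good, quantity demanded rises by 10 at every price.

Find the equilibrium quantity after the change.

Initially, 32 - 3p = 2p - 3, so 35 = 5p and p = 7, q = 11.
With the change applied: demand qd = 42 - 3p, supply qs = 2p + 3.
Setting them equal: 42 - 3p = 2p + 3 → 39 = 5p, so p = 7.8 and q = 18.6.

18.6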